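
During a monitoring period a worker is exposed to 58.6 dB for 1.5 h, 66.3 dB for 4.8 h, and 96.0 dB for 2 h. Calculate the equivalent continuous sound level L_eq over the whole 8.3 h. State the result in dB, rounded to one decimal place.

89.8 dB

The energy average is taken in the linear domain: L_eq = 10·log₁₀[(Σ tᵢ·10^(Lᵢ/10))/T], T = 8.3 h.
Σ tᵢ·10^(Lᵢ/10) = 1.5·10^(58.6/10) + 4.8·10^(66.3/10) + 2·10^(96.0/10) = 7.984e+09.
L_eq = 10·log₁₀(7.984e+09/8.3) = 89.83 dB.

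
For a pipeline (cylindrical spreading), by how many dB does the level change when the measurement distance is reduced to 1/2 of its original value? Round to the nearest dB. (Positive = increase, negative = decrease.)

+3 dB

With cylindrical spreading the level changes by −10·log₁₀(r₂/r₁).
ΔL = −10·log₁₀(0.5) = +3.01 dB.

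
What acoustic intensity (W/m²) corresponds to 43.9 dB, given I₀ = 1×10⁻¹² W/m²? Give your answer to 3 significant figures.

2.45e-08 W/m²

I = I₀·10^(L/10) = 10⁻¹² × 10^(43.9/10) = 10^(-7.610).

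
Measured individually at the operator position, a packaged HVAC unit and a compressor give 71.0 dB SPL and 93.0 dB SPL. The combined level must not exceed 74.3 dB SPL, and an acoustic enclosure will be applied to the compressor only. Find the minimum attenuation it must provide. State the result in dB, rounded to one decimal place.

Fixed contribution from the other source: Σ 10^(L/10) = 10^(71.0/10) = 1.259e+07 (71.00 dB SPL).
The limit corresponds to 10^(74.3/10) = 2.692e+07; subtracting the fixed part leaves 1.433e+07 for the compressor, i.e. 71.56 dB SPL.
Required insertion loss = 93.0 − 71.56 = 21.44 dB.

21.4 dB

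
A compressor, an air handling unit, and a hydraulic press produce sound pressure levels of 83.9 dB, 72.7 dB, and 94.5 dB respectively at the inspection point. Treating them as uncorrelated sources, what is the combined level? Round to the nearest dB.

For uncorrelated sources the intensities add, so convert each level to linear form, sum, and take 10·log₁₀ of the total.
Σ 10^(L/10) = 10^(83.9/10) + 10^(72.7/10) + 10^(94.5/10) = 3.082e+09.
L_total = 10·log₁₀(3.082e+09) = 94.89 dB.

95 dB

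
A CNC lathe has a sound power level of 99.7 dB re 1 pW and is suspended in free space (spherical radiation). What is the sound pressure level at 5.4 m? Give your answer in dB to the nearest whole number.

L_p = L_w − 10·log₁₀(4π·r²) with r = 5.4 m.
4π·r² = 366.4 m², 10·log₁₀ of that is 25.640 dB.
L_p = 99.7 − 25.640 = 74.06 dB.

74 dB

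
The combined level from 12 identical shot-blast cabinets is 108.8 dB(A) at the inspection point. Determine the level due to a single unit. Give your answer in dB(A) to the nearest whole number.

98 dB(A)

Dividing the total intensity by 12 lowers the level by 10·log₁₀ 12 = 10.792 dB: L₁ = 108.8 − 10.792.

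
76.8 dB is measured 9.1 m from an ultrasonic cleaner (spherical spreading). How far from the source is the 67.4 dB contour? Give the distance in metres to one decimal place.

The 9.4 dB drop corresponds to a distance ratio of 10^(9.4/20) for a point source.
r₂ = 9.1·10^((76.8−67.4)/20) = 9.1·10^(9.4/20) = 26.86 m.

26.9 m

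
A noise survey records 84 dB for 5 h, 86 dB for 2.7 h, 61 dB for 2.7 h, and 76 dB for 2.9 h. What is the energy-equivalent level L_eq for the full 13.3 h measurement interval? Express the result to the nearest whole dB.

83 dB

Weight each interval's intensity by its duration and average over T = 13.3 h:
Σ tᵢ·10^(Lᵢ/10) = 5·10^(84/10) + 2.7·10^(86/10) + 2.7·10^(61/10) + 2.9·10^(76/10) = 2.450e+09.
L_eq = 10·log₁₀(2.450e+09/13.3) = 82.65 dB.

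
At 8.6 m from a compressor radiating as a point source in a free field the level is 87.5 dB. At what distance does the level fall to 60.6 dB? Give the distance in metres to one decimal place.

190.3 m

Point-source spreading drops the level by 20·log₁₀(r₂/r₁); inverting, r₂/r₁ = 10^(ΔL/20).
r₂ = 8.6·10^((87.5−60.6)/20) = 8.6·10^(26.9/20) = 190.33 m.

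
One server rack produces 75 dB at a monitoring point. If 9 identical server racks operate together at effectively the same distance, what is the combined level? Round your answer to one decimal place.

N identical incoherent sources raise the level by 10·log₁₀ N.
L_total = 75 + 10·log₁₀(9) = 75 + 9.542 = 84.54 dB.

84.5 dB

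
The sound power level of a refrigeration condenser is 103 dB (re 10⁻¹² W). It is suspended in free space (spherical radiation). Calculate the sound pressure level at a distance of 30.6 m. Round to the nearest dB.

The power spreads over a sphere of area 4π·r², so L_p = L_w − 10·log₁₀(4π·r²).
4π·r² = 1.177e+04 m², 10·log₁₀ of that is 40.707 dB.
L_p = 103 − 40.707 = 62.29 dB.

62 dB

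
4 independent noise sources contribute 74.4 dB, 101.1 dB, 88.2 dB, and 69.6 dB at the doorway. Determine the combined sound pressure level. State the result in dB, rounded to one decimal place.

101.3 dB

For uncorrelated sources the intensities add, so convert each level to linear form, sum, and take 10·log₁₀ of the total.
Σ 10^(L/10) = 10^(74.4/10) + 10^(101.1/10) + 10^(88.2/10) + 10^(69.6/10) = 1.358e+10.
L_total = 10·log₁₀(1.358e+10) = 101.33 dB.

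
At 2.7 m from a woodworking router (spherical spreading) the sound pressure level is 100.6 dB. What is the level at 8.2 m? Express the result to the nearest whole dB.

91 dB

For a point source, L₂ = L₁ − 20·log₁₀(r₂/r₁).
L₂ = 100.6 − 20·log₁₀(8.2/2.7) = 100.6 − 9.649 = 90.95 dB.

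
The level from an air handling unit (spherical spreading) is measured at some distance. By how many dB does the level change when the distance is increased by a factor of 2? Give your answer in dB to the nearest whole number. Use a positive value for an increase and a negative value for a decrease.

-6 dB

With spherical spreading the level changes by −20·log₁₀(r₂/r₁).
ΔL = −20·log₁₀(2) = -6.02 dB.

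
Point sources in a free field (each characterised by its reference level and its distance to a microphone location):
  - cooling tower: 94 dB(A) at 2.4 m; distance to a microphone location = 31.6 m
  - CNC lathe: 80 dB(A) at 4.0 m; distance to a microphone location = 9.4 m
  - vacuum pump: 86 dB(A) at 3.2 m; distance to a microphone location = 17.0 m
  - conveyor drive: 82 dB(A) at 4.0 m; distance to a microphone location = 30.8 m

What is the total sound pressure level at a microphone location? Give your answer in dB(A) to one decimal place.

Propagate each source to the receiver with L = L_ref − 20·log₁₀(r/r_ref), then add intensities.
cooling tower: 94 − 20·log₁₀(31.6/2.4) = 94 − 22.39 = 71.61 dB(A).
CNC lathe: 80 − 20·log₁₀(9.4/4.0) = 80 − 7.42 = 72.58 dB(A).
vacuum pump: 86 − 20·log₁₀(17.0/3.2) = 86 − 14.51 = 71.49 dB(A).
conveyor drive: 82 − 20·log₁₀(30.8/4.0) = 82 − 17.73 = 64.27 dB(A).
Σ 10^(L/10) = 4.938e+07 → L_total = 10·log₁₀(4.938e+07) = 76.94 dB(A).

76.9 dB(A)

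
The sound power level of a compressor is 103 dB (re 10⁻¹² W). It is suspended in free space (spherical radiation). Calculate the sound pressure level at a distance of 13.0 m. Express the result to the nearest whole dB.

70 dB

L_p = L_w − 10·log₁₀(4π·r²) with r = 13.0 m.
4π·r² = 2124 m², 10·log₁₀ of that is 33.271 dB.
L_p = 103 − 33.271 = 69.73 dB.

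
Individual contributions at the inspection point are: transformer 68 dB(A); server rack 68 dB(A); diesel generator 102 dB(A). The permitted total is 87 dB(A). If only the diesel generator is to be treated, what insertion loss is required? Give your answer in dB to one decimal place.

Everything except the diesel generator sums to 10^(68/10) + 10^(68/10) = 1.262e+07 in linear terms, 71.01 dB(A).
The limit corresponds to 10^(87/10) = 5.012e+08; subtracting the fixed part leaves 4.886e+08 for the diesel generator, i.e. 86.89 dB(A).
So the diesel generator must be reduced from 102 to 86.89 dB(A): IL = 15.11 dB.

15.1 dB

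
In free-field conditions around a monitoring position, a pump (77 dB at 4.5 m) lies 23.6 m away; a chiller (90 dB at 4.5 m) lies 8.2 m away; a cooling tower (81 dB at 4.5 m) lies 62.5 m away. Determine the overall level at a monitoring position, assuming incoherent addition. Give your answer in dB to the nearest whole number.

Apply inverse-square spreading to bring every level to the receiver, then sum 10^(L/10).
pump: 77 − 20·log₁₀(23.6/4.5) = 77 − 14.39 = 62.61 dB.
chiller: 90 − 20·log₁₀(8.2/4.5) = 90 − 5.21 = 84.79 dB.
cooling tower: 81 − 20·log₁₀(62.5/4.5) = 81 − 22.85 = 58.15 dB.
Σ 10^(L/10) = 3.036e+08 → L_total = 10·log₁₀(3.036e+08) = 84.82 dB.

85 dB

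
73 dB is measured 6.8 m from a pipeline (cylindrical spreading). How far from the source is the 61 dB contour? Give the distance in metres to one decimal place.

For a line source L₁ − L₂ = 10·log₁₀(r₂/r₁), so r₂ = r₁·10^((L₁−L₂)/10).
r₂ = 6.8·10^((73−61)/10) = 6.8·10^(12.0/10) = 107.77 m.

107.8 m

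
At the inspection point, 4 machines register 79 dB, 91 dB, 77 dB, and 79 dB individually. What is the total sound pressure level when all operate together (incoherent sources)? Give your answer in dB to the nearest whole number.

Incoherent sources combine by intensity addition: L_total = 10·log₁₀(Σ 10^(L_i/10)).
Σ 10^(L/10) = 10^(79/10) + 10^(91/10) + 10^(77/10) + 10^(79/10) = 1.468e+09.
L_total = 10·log₁₀(1.468e+09) = 91.67 dB.

92 dB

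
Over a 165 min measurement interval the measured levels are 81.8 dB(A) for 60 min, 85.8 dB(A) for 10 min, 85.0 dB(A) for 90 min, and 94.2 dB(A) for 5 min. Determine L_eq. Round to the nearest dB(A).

85 dB(A)

L_eq = 10·log₁₀[(1/T)·Σ tᵢ·10^(Lᵢ/10)] with T = 165 min.
Σ tᵢ·10^(Lᵢ/10) = 60·10^(81.8/10) + 10·10^(85.8/10) + 90·10^(85.0/10) + 5·10^(94.2/10) = 5.450e+10.
L_eq = 10·log₁₀(5.450e+10/165) = 85.19 dB(A).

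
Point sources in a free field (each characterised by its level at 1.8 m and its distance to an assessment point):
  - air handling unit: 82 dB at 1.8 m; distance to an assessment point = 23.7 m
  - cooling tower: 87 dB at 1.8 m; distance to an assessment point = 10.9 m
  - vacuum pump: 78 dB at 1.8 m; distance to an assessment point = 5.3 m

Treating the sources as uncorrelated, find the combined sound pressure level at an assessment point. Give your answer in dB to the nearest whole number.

73 dB

Propagate each source to the receiver with L = L_ref − 20·log₁₀(r/r_ref), then add intensities.
air handling unit: 82 − 20·log₁₀(23.7/1.8) = 82 − 22.39 = 59.61 dB.
cooling tower: 87 − 20·log₁₀(10.9/1.8) = 87 − 15.64 = 71.36 dB.
vacuum pump: 78 − 20·log₁₀(5.3/1.8) = 78 − 9.38 = 68.62 dB.
Σ 10^(L/10) = 2.186e+07 → L_total = 10·log₁₀(2.186e+07) = 73.40 dB.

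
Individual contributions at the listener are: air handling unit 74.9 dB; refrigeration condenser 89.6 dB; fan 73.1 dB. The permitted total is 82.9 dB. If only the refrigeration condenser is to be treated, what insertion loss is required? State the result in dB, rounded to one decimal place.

8.0 dB

Everything except the refrigeration condenser sums to 10^(74.9/10) + 10^(73.1/10) = 5.132e+07 in linear terms, 77.10 dB.
To meet 82.9 dB overall, the treated refrigeration condenser may contribute at most 10^(82.9/10) − 5.132e+07 = 1.437e+08, i.e. 81.57 dB.
Required insertion loss = 89.6 − 81.57 = 8.03 dB.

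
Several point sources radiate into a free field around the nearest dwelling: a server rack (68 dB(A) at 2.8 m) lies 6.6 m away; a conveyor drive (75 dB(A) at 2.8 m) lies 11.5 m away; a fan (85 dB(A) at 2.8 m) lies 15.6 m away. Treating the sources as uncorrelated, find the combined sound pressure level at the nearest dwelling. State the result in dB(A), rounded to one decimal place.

71.2 dB(A)

Propagate each source to the receiver with L = L_ref − 20·log₁₀(r/r_ref), then add intensities.
server rack: 68 − 20·log₁₀(6.6/2.8) = 68 − 7.45 = 60.55 dB(A).
conveyor drive: 75 − 20·log₁₀(11.5/2.8) = 75 − 12.27 = 62.73 dB(A).
fan: 85 − 20·log₁₀(15.6/2.8) = 85 − 14.92 = 70.08 dB(A).
Σ 10^(L/10) = 1.320e+07 → L_total = 10·log₁₀(1.320e+07) = 71.20 dB(A).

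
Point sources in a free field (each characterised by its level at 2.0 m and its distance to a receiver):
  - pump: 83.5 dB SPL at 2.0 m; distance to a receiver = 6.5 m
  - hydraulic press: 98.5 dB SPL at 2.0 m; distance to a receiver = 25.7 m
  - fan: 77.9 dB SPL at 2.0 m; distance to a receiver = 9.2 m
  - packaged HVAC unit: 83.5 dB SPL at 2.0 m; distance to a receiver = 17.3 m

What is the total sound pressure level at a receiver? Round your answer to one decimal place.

78.4 dB SPL

Propagate each source to the receiver with L = L_ref − 20·log₁₀(r/r_ref), then add intensities.
pump: 83.5 − 20·log₁₀(6.5/2.0) = 83.5 − 10.24 = 73.26 dB SPL.
hydraulic press: 98.5 − 20·log₁₀(25.7/2.0) = 98.5 − 22.18 = 76.32 dB SPL.
fan: 77.9 − 20·log₁₀(9.2/2.0) = 77.9 − 13.26 = 64.64 dB SPL.
packaged HVAC unit: 83.5 − 20·log₁₀(17.3/2.0) = 83.5 − 18.74 = 64.76 dB SPL.
Σ 10^(L/10) = 6.997e+07 → L_total = 10·log₁₀(6.997e+07) = 78.45 dB SPL.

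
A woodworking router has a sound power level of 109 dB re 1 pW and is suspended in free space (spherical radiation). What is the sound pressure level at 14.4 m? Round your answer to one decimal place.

Free-field spherical radiation: L_p = L_w − 10·log₁₀(4π·r²), r = 14.4 m.
4π·r² = 2606 m², 10·log₁₀ of that is 34.159 dB.
L_p = 109 − 34.159 = 74.84 dB.

74.8 dB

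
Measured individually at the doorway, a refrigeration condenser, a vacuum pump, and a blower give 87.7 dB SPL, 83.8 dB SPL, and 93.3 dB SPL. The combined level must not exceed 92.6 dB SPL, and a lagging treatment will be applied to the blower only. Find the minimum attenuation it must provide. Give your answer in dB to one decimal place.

3.3 dB

The untreated sources together contribute 10^(87.7/10) + 10^(83.8/10) = 8.287e+08, i.e. 89.18 dB SPL.
The limit corresponds to 10^(92.6/10) = 1.820e+09; subtracting the fixed part leaves 9.910e+08 for the blower, i.e. 89.96 dB SPL.
So the blower must be reduced from 93.3 to 89.96 dB SPL: IL = 3.34 dB.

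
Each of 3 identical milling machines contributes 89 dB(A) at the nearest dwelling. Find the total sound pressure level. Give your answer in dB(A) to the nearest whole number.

L_total = L₁ + 10·log₁₀ N for N identical incoherent sources.
L_total = 89 + 10·log₁₀(3) = 89 + 4.771 = 93.77 dB(A).

94 dB(A)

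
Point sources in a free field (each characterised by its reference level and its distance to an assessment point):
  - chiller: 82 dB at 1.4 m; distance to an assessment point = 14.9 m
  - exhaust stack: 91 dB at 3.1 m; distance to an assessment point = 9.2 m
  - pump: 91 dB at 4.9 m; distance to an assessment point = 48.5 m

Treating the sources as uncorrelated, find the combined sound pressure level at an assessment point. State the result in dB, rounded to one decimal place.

82.0 dB

Apply inverse-square spreading to bring every level to the receiver, then sum 10^(L/10).
chiller: 82 − 20·log₁₀(14.9/1.4) = 82 − 20.54 = 61.46 dB.
exhaust stack: 91 − 20·log₁₀(9.2/3.1) = 91 − 9.45 = 81.55 dB.
pump: 91 − 20·log₁₀(48.5/4.9) = 91 − 19.91 = 71.09 dB.
Σ 10^(L/10) = 1.572e+08 → L_total = 10·log₁₀(1.572e+08) = 81.96 dB.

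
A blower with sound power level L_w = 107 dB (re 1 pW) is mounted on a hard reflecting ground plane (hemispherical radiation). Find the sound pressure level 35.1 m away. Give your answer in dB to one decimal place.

The power spreads over a hemisphere of area 2π·r², so L_p = L_w − 10·log₁₀(2π·r²).
2π·r² = 7741 m², 10·log₁₀ of that is 38.888 dB.
L_p = 107 − 38.888 = 68.11 dB.

68.1 dB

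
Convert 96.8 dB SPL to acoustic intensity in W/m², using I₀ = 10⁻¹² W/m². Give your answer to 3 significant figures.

0.00479 W/m²

I/I₀ = 10^(96.8/10) = 4.786e+09, so I = 4.786e+09 × 10⁻¹² W/m².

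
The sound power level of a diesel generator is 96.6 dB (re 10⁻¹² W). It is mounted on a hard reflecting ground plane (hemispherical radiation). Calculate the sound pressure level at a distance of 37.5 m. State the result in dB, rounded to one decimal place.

57.1 dB

Free-field hemispherical radiation: L_p = L_w − 10·log₁₀(2π·r²), r = 37.5 m.
2π·r² = 8836 m², 10·log₁₀ of that is 39.462 dB.
L_p = 96.6 − 39.462 = 57.14 dB.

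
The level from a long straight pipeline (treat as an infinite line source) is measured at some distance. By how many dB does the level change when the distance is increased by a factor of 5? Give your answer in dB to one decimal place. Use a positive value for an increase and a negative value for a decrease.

With cylindrical spreading the level changes by −10·log₁₀(r₂/r₁).
ΔL = −10·log₁₀(5) = -6.99 dB.

-7.0 dB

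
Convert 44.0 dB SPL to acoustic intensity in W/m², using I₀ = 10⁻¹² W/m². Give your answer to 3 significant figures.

L = 10·log₁₀(I/I₀) ⇒ I = I₀·10^(L/10) = 10⁻¹² × 10^4.40.

2.51e-08 W/m²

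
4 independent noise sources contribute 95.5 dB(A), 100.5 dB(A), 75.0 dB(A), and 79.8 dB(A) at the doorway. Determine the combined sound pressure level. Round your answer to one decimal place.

Incoherent sources combine by intensity addition: L_total = 10·log₁₀(Σ 10^(L_i/10)).
Σ 10^(L/10) = 10^(95.5/10) + 10^(100.5/10) + 10^(75.0/10) + 10^(79.8/10) = 1.490e+10.
L_total = 10·log₁₀(1.490e+10) = 101.73 dB(A).

101.7 dB(A)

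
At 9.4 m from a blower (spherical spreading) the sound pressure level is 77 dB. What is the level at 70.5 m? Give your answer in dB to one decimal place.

59.5 dB

Spherical spreading from a point source gives a 20·log₁₀(r₂/r₁) drop.
L₂ = 77 − 20·log₁₀(70.5/9.4) = 77 − 17.501 = 59.50 dB.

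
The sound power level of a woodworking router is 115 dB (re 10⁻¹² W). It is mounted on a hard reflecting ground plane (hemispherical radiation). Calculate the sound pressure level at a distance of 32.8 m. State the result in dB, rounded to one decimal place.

L_p = L_w − 10·log₁₀(2π·r²) with r = 32.8 m.
2π·r² = 6760 m², 10·log₁₀ of that is 38.299 dB.
L_p = 115 − 38.299 = 76.70 dB.

76.7 dB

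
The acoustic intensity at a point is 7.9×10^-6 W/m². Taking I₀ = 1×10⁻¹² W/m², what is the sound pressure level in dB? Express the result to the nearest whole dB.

69 dB

I/I₀ = 7.9×10^-6/10⁻¹² = 7.9×10^6, and L = 10·log₁₀(I/I₀).
L = 10·(0.8976 + 6) = 68.98 dB.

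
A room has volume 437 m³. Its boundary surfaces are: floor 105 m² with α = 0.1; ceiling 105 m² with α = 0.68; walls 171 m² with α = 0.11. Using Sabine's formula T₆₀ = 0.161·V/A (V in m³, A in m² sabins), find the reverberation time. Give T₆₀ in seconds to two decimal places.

0.70 s

Total absorption A = 105·0.1 + 105·0.68 + 171·0.11 = 100.71 m² sabins.
T₆₀ = 0.161·V/A = 0.161·437/100.71 = 0.699 s.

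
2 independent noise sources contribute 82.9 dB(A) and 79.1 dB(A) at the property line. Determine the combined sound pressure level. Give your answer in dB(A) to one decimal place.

84.4 dB(A)

Incoherent sources combine by intensity addition: L_total = 10·log₁₀(Σ 10^(L_i/10)).
Σ 10^(L/10) = 10^(82.9/10) + 10^(79.1/10) = 2.763e+08.
L_total = 10·log₁₀(2.763e+08) = 84.41 dB(A).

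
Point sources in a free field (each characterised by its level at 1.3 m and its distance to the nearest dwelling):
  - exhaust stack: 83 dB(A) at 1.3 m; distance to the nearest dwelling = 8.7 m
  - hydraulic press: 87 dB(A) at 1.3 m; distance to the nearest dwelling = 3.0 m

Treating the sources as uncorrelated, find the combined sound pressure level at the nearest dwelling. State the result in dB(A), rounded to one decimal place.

Propagate each source to the receiver with L = L_ref − 20·log₁₀(r/r_ref), then add intensities.
exhaust stack: 83 − 20·log₁₀(8.7/1.3) = 83 − 16.51 = 66.49 dB(A).
hydraulic press: 87 − 20·log₁₀(3.0/1.3) = 87 − 7.26 = 79.74 dB(A).
Σ 10^(L/10) = 9.857e+07 → L_total = 10·log₁₀(9.857e+07) = 79.94 dB(A).

79.9 dB(A)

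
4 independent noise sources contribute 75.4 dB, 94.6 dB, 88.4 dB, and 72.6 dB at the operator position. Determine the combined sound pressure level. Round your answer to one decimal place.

95.6 dB

For uncorrelated sources the intensities add, so convert each level to linear form, sum, and take 10·log₁₀ of the total.
Σ 10^(L/10) = 10^(75.4/10) + 10^(94.6/10) + 10^(88.4/10) + 10^(72.6/10) = 3.629e+09.
L_total = 10·log₁₀(3.629e+09) = 95.60 dB.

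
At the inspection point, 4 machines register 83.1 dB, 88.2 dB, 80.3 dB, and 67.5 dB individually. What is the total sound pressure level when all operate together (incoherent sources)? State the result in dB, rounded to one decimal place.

Incoherent sources combine by intensity addition: L_total = 10·log₁₀(Σ 10^(L_i/10)).
Σ 10^(L/10) = 10^(83.1/10) + 10^(88.2/10) + 10^(80.3/10) + 10^(67.5/10) = 9.776e+08.
L_total = 10·log₁₀(9.776e+08) = 89.90 dB.

89.9 dB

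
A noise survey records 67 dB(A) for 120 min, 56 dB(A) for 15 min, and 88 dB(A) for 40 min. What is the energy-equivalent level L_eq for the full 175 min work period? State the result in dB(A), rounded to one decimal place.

81.7 dB(A)

The energy average is taken in the linear domain: L_eq = 10·log₁₀[(Σ tᵢ·10^(Lᵢ/10))/T], T = 175 min.
Σ tᵢ·10^(Lᵢ/10) = 120·10^(67/10) + 15·10^(56/10) + 40·10^(88/10) = 2.585e+10.
L_eq = 10·log₁₀(2.585e+10/175) = 81.69 dB(A).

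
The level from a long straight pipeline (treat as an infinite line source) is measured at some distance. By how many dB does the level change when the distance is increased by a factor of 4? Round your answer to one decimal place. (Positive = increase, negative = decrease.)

-6.0 dB

With cylindrical spreading the level changes by −10·log₁₀(r₂/r₁).
ΔL = −10·log₁₀(4) = -6.02 dB.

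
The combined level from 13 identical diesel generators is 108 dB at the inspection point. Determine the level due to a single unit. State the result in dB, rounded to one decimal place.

96.9 dB

Dividing the total intensity by 13 lowers the level by 10·log₁₀ 13 = 11.139 dB: L₁ = 108 − 11.139.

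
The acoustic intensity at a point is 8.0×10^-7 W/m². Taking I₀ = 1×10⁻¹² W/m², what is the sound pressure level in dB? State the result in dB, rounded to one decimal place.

I/I₀ = 8.0×10^-7/10⁻¹² = 8.0×10^5, and L = 10·log₁₀(I/I₀).
L = 10·(0.9031 + 5) = 59.03 dB.

59.0 dB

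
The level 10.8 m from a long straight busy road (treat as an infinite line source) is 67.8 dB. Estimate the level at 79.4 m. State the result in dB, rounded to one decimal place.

59.1 dB

Line-source attenuation: ΔL = 10·log₁₀(r₂/r₁) = 10·log₁₀(79.4/10.8) = 8.664 dB.
L₂ = 67.8 − 10·log₁₀(79.4/10.8) = 67.8 − 8.664 = 59.14 dB.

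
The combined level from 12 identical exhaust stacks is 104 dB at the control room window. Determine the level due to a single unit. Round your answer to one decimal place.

For N identical incoherent sources L_total = L₁ + 10·log₁₀ N, so L₁ = 104 − 10·log₁₀(12) = 104 − 10.792.

93.2 dB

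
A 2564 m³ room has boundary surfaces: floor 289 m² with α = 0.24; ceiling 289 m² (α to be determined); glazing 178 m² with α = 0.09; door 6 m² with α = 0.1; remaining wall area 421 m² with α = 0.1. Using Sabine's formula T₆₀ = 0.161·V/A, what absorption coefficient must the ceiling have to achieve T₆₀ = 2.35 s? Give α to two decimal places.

0.16

From T₆₀ = 0.161·V/A, the target T₆₀ = 2.35 s needs A = 0.161·2564/2.35 = 175.66 m².
Absorption from the other surfaces = 289·0.24 + 178·0.09 + 6·0.1 + 421·0.1 = 128.08 m², so the ceiling must supply 47.58 m² over 289 m².
α = 47.58/289 = 0.165.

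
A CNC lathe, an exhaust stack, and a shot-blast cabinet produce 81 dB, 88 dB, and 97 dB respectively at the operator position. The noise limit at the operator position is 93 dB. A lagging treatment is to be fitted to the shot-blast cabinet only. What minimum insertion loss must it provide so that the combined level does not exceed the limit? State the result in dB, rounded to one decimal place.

Fixed contribution from the other sources: Σ 10^(L/10) = 10^(81/10) + 10^(88/10) = 7.568e+08 (88.79 dB).
To meet 93 dB overall, the treated shot-blast cabinet may contribute at most 10^(93/10) − 7.568e+08 = 1.238e+09, i.e. 90.93 dB.
Required insertion loss = 97 − 90.93 = 6.07 dB.

6.1 dB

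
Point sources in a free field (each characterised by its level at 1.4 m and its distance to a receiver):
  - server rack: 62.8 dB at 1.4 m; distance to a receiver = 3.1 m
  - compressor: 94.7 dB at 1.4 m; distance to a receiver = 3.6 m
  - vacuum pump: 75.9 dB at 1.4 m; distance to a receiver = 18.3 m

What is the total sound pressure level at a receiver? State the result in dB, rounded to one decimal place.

First find each source's level at the receiver (point-source: −20·log₁₀(r/r_ref)), then combine on an intensity basis.
server rack: 62.8 − 20·log₁₀(3.1/1.4) = 62.8 − 6.90 = 55.90 dB.
compressor: 94.7 − 20·log₁₀(3.6/1.4) = 94.7 − 8.20 = 86.50 dB.
vacuum pump: 75.9 − 20·log₁₀(18.3/1.4) = 75.9 − 22.33 = 53.57 dB.
Σ 10^(L/10) = 4.469e+08 → L_total = 10·log₁₀(4.469e+08) = 86.50 dB.

86.5 dB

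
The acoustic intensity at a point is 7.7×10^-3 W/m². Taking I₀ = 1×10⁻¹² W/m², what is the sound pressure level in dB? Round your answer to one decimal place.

98.9 dB

I/I₀ = 7.7×10^-3/10⁻¹² = 7.7×10^9, and L = 10·log₁₀(I/I₀).
L = 10·(0.8865 + 9) = 98.86 dB.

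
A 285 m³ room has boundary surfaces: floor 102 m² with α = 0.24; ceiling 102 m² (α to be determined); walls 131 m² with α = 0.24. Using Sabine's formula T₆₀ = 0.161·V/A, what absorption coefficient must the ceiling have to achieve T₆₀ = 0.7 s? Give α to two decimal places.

0.09

Required total absorption A = 0.161·285/0.7 = 65.55 m².
Absorption from the other surfaces = 102·0.24 + 131·0.24 = 55.92 m², so the ceiling must supply 9.63 m² over 102 m².
α = 9.63/102 = 0.094.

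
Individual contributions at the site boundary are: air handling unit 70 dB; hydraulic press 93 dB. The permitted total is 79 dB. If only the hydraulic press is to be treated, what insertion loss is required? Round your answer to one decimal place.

The untreated sources together contribute 10^(70/10) = 1.000e+07, i.e. 70.00 dB.
The limit corresponds to 10^(79/10) = 7.943e+07; subtracting the fixed part leaves 6.943e+07 for the hydraulic press, i.e. 78.42 dB.
So the hydraulic press must be reduced from 93 to 78.42 dB: IL = 14.58 dB.

14.6 dB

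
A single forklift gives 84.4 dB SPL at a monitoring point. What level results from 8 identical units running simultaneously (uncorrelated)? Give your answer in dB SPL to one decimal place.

93.4 dB SPL

L_total = L₁ + 10·log₁₀ N for N identical incoherent sources.
L_total = 84.4 + 10·log₁₀(8) = 84.4 + 9.031 = 93.43 dB SPL.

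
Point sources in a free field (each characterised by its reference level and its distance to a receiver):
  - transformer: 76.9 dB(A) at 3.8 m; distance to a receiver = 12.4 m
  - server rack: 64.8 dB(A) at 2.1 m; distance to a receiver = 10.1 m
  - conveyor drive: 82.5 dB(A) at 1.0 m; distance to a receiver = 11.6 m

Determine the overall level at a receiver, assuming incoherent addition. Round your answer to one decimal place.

67.8 dB(A)

Apply inverse-square spreading to bring every level to the receiver, then sum 10^(L/10).
transformer: 76.9 − 20·log₁₀(12.4/3.8) = 76.9 − 10.27 = 66.63 dB(A).
server rack: 64.8 − 20·log₁₀(10.1/2.1) = 64.8 − 13.64 = 51.16 dB(A).
conveyor drive: 82.5 − 20·log₁₀(11.6/1.0) = 82.5 − 21.29 = 61.21 dB(A).
Σ 10^(L/10) = 6.052e+06 → L_total = 10·log₁₀(6.052e+06) = 67.82 dB(A).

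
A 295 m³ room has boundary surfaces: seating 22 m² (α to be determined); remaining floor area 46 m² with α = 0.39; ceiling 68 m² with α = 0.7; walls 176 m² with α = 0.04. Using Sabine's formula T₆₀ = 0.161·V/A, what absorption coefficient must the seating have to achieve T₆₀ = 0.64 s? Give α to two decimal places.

Required total absorption A = 0.161·295/0.64 = 74.21 m².
Absorption from the other surfaces = 46·0.39 + 68·0.7 + 176·0.04 = 72.58 m², so the seating must supply 1.63 m² over 22 m².
α = 1.63/22 = 0.074.

0.07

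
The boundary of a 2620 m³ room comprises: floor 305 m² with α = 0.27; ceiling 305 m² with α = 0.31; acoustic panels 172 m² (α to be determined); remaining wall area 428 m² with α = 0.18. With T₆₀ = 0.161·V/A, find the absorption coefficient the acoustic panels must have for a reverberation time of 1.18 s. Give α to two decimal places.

A = 0.161·V/T₆₀ = 0.161·2620/1.18 = 357.47 m² sabins.
Absorption from the other surfaces = 305·0.27 + 305·0.31 + 428·0.18 = 253.94 m², so the acoustic panels must supply 103.53 m² over 172 m².
α = 103.53/172 = 0.602.

0.60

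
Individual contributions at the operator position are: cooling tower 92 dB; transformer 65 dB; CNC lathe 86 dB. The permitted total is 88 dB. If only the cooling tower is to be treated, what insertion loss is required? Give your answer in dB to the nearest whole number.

Fixed contribution from the other sources: Σ 10^(L/10) = 10^(65/10) + 10^(86/10) = 4.013e+08 (86.03 dB).
The limit corresponds to 10^(88/10) = 6.310e+08; subtracting the fixed part leaves 2.297e+08 for the cooling tower, i.e. 83.61 dB.
Required insertion loss = 92 − 83.61 = 8.39 dB.

8 dB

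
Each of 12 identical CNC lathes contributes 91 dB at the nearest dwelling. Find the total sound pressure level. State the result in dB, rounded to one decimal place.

L_total = L₁ + 10·log₁₀ N for N identical incoherent sources.
L_total = 91 + 10·log₁₀(12) = 91 + 10.792 = 101.79 dB.

101.8 dB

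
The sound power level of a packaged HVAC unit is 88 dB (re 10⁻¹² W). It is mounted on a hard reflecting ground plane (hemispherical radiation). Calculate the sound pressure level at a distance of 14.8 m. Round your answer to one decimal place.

Free-field hemispherical radiation: L_p = L_w − 10·log₁₀(2π·r²), r = 14.8 m.
2π·r² = 1376 m², 10·log₁₀ of that is 31.387 dB.
L_p = 88 − 31.387 = 56.61 dB.

56.6 dB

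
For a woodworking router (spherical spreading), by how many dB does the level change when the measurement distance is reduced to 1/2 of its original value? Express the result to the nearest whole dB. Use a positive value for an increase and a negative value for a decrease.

Point-source spreading: ΔL = −20·log₁₀(r₂/r₁).
ΔL = −20·log₁₀(0.5) = +6.02 dB.

+6 dB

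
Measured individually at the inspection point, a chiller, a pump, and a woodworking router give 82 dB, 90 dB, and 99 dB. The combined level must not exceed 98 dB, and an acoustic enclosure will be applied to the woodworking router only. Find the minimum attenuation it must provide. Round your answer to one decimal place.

Everything except the woodworking router sums to 10^(82/10) + 10^(90/10) = 1.158e+09 in linear terms, 90.64 dB.
To meet 98 dB overall, the treated woodworking router may contribute at most 10^(98/10) − 1.158e+09 = 5.151e+09, i.e. 97.12 dB.
So the woodworking router must be reduced from 99 to 97.12 dB: IL = 1.88 dB.

1.9 dB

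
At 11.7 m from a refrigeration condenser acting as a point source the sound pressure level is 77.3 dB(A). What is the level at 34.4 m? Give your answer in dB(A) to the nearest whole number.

Spherical spreading from a point source gives a 20·log₁₀(r₂/r₁) drop.
L₂ = 77.3 − 20·log₁₀(34.4/11.7) = 77.3 − 9.367 = 67.93 dB(A).

68 dB(A)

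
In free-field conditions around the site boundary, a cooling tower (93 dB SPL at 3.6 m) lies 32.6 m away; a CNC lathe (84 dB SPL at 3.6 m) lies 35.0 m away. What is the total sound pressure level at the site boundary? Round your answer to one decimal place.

First find each source's level at the receiver (point-source: −20·log₁₀(r/r_ref)), then combine on an intensity basis.
cooling tower: 93 − 20·log₁₀(32.6/3.6) = 93 − 19.14 = 73.86 dB SPL.
CNC lathe: 84 − 20·log₁₀(35.0/3.6) = 84 − 19.76 = 64.24 dB SPL.
Σ 10^(L/10) = 2.699e+07 → L_total = 10·log₁₀(2.699e+07) = 74.31 dB SPL.

74.3 dB SPL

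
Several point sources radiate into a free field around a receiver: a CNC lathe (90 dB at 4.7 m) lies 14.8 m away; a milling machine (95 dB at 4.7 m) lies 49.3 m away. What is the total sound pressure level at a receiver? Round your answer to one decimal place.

Apply inverse-square spreading to bring every level to the receiver, then sum 10^(L/10).
CNC lathe: 90 − 20·log₁₀(14.8/4.7) = 90 − 9.96 = 80.04 dB.
milling machine: 95 − 20·log₁₀(49.3/4.7) = 95 − 20.41 = 74.59 dB.
Σ 10^(L/10) = 1.296e+08 → L_total = 10·log₁₀(1.296e+08) = 81.13 dB.

81.1 dB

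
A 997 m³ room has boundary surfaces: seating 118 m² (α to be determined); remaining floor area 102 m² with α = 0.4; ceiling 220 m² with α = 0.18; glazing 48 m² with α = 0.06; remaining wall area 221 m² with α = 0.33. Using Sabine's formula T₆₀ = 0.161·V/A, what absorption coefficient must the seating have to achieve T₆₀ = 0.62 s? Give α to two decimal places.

0.87

A = 0.161·V/T₆₀ = 0.161·997/0.62 = 258.90 m² sabins.
Absorption from the other surfaces = 102·0.4 + 220·0.18 + 48·0.06 + 221·0.33 = 156.21 m², so the seating must supply 102.69 m² over 118 m².
α = 102.69/118 = 0.870.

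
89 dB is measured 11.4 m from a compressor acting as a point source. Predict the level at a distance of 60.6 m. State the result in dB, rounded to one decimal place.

Spherical spreading from a point source gives a 20·log₁₀(r₂/r₁) drop.
L₂ = 89 − 20·log₁₀(60.6/11.4) = 89 − 14.511 = 74.49 dB.

74.5 dB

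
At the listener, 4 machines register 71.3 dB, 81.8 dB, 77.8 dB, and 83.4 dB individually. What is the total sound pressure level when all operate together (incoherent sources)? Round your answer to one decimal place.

Incoherent sources combine by intensity addition: L_total = 10·log₁₀(Σ 10^(L_i/10)).
Σ 10^(L/10) = 10^(71.3/10) + 10^(81.8/10) + 10^(77.8/10) + 10^(83.4/10) = 4.439e+08.
L_total = 10·log₁₀(4.439e+08) = 86.47 dB.

86.5 dB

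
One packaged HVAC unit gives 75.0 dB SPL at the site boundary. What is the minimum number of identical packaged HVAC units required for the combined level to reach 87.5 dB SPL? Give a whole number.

Need L₁ + 10·log₁₀ N ≥ 87.5, i.e. log₁₀ N ≥ 1.25.
N ≥ 10^(12.5/10) = 17.783, so N = 18.

18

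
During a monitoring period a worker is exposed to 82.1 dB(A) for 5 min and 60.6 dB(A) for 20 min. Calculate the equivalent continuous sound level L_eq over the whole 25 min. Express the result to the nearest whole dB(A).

Weight each interval's intensity by its duration and average over T = 25 min:
Σ tᵢ·10^(Lᵢ/10) = 5·10^(82.1/10) + 20·10^(60.6/10) = 8.339e+08.
L_eq = 10·log₁₀(8.339e+08/25) = 75.23 dB(A).

75 dB(A)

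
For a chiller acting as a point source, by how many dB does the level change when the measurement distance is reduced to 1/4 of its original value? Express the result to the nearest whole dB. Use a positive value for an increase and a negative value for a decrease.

A point source loses 6 dB per doubling of distance; generally ΔL = −20·log₁₀(r₂/r₁).
ΔL = −20·log₁₀(0.25) = +12.04 dB.

+12 dB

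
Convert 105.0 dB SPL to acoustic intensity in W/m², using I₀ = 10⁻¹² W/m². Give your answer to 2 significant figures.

0.032 W/m²

I/I₀ = 10^(105.0/10) = 3.162e+10, so I = 3.162e+10 × 10⁻¹² W/m².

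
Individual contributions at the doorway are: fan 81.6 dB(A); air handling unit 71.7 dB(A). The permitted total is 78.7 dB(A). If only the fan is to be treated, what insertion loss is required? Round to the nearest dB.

4 dB

Everything except the fan sums to 10^(71.7/10) = 1.479e+07 in linear terms, 71.70 dB(A).
To meet 78.7 dB(A) overall, the treated fan may contribute at most 10^(78.7/10) − 1.479e+07 = 5.934e+07, i.e. 77.73 dB(A).
So the fan must be reduced from 81.6 to 77.73 dB(A): IL = 3.87 dB.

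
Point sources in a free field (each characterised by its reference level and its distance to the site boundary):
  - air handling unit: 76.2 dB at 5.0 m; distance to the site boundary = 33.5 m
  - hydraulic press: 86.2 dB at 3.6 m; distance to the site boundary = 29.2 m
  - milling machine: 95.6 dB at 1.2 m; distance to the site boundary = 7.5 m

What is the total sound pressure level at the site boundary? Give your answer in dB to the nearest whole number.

First find each source's level at the receiver (point-source: −20·log₁₀(r/r_ref)), then combine on an intensity basis.
air handling unit: 76.2 − 20·log₁₀(33.5/5.0) = 76.2 − 16.52 = 59.68 dB.
hydraulic press: 86.2 − 20·log₁₀(29.2/3.6) = 86.2 − 18.18 = 68.02 dB.
milling machine: 95.6 − 20·log₁₀(7.5/1.2) = 95.6 − 15.92 = 79.68 dB.
Σ 10^(L/10) = 1.002e+08 → L_total = 10·log₁₀(1.002e+08) = 80.01 dB.

80 dB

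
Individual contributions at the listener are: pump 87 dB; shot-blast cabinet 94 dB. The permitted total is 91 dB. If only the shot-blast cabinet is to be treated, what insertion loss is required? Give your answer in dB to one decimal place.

Fixed contribution from the other source: Σ 10^(L/10) = 10^(87/10) = 5.012e+08 (87.00 dB).
To meet 91 dB overall, the treated shot-blast cabinet may contribute at most 10^(91/10) − 5.012e+08 = 7.577e+08, i.e. 88.80 dB.
So the shot-blast cabinet must be reduced from 94 to 88.80 dB: IL = 5.20 dB.

5.2 dB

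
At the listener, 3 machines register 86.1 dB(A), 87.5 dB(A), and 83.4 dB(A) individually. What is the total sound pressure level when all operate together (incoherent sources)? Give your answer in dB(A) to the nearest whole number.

91 dB(A)

For uncorrelated sources the intensities add, so convert each level to linear form, sum, and take 10·log₁₀ of the total.
Σ 10^(L/10) = 10^(86.1/10) + 10^(87.5/10) + 10^(83.4/10) = 1.188e+09.
L_total = 10·log₁₀(1.188e+09) = 90.75 dB(A).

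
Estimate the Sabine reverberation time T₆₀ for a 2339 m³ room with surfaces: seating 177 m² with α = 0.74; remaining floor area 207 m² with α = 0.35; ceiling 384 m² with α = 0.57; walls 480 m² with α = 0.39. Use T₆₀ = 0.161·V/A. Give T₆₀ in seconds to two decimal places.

0.62 s

Total absorption A = 177·0.74 + 207·0.35 + 384·0.57 + 480·0.39 = 609.51 m² sabins.
T₆₀ = 0.161·V/A = 0.161·2339/609.51 = 0.618 s.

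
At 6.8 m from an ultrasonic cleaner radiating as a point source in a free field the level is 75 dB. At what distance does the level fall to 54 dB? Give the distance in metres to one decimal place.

76.3 m

For a point source L₁ − L₂ = 20·log₁₀(r₂/r₁), so r₂ = r₁·10^((L₁−L₂)/20).
r₂ = 6.8·10^((75−54)/20) = 6.8·10^(21.0/20) = 76.30 m.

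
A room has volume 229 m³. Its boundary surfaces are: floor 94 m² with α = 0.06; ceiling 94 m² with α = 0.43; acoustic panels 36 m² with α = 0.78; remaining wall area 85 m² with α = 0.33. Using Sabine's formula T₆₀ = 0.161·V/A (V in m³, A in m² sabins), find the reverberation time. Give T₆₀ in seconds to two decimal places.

A = Σ Sᵢαᵢ = 94·0.06 + 94·0.43 + 36·0.78 + 85·0.33 = 102.19 m².
T₆₀ = 0.161·V/A = 0.161·229/102.19 = 0.361 s.

0.36 s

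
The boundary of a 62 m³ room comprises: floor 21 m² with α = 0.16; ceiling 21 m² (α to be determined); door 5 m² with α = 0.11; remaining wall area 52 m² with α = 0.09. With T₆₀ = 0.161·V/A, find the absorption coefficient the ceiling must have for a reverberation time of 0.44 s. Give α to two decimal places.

A = 0.161·V/T₆₀ = 0.161·62/0.44 = 22.69 m² sabins.
Absorption from the other surfaces = 21·0.16 + 5·0.11 + 52·0.09 = 8.59 m², so the ceiling must supply 14.10 m² over 21 m².
α = 14.10/21 = 0.671.

0.67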